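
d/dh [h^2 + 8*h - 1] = 2*h + 8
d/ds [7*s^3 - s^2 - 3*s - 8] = 21*s^2 - 2*s - 3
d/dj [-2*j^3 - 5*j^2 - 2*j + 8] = -6*j^2 - 10*j - 2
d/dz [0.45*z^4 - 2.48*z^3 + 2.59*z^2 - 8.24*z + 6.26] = 1.8*z^3 - 7.44*z^2 + 5.18*z - 8.24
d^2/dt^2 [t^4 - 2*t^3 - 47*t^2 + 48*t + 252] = 12*t^2 - 12*t - 94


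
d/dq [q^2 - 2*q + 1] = 2*q - 2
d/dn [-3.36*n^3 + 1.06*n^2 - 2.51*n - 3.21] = -10.08*n^2 + 2.12*n - 2.51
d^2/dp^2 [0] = 0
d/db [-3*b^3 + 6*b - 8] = 6 - 9*b^2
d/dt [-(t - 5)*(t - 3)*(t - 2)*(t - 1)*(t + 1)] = -5*t^4 + 40*t^3 - 90*t^2 + 40*t + 31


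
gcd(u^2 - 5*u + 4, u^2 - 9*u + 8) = u - 1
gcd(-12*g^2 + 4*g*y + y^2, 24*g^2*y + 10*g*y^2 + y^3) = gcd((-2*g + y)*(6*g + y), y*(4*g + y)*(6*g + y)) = 6*g + y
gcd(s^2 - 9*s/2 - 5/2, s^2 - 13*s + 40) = s - 5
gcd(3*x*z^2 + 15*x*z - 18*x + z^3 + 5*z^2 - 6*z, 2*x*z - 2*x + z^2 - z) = z - 1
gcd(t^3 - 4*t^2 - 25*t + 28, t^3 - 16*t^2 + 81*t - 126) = t - 7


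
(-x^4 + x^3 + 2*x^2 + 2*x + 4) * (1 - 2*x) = 2*x^5 - 3*x^4 - 3*x^3 - 2*x^2 - 6*x + 4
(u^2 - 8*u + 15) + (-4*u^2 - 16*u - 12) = -3*u^2 - 24*u + 3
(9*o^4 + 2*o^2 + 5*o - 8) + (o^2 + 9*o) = 9*o^4 + 3*o^2 + 14*o - 8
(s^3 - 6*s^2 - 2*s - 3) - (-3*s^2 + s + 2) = s^3 - 3*s^2 - 3*s - 5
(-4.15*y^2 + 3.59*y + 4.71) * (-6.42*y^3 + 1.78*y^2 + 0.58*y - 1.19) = 26.643*y^5 - 30.4348*y^4 - 26.255*y^3 + 15.4045*y^2 - 1.5403*y - 5.6049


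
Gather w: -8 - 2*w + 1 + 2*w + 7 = 0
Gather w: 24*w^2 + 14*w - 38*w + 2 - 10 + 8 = 24*w^2 - 24*w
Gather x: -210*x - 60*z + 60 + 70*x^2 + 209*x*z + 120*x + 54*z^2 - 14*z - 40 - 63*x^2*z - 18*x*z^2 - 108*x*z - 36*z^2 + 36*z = x^2*(70 - 63*z) + x*(-18*z^2 + 101*z - 90) + 18*z^2 - 38*z + 20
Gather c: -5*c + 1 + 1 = 2 - 5*c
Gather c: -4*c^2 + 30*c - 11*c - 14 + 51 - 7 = -4*c^2 + 19*c + 30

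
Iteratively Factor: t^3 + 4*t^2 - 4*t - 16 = (t + 4)*(t^2 - 4) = (t - 2)*(t + 4)*(t + 2)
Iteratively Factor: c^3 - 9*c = (c + 3)*(c^2 - 3*c) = (c - 3)*(c + 3)*(c)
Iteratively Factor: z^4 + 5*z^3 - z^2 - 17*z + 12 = (z + 4)*(z^3 + z^2 - 5*z + 3) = (z - 1)*(z + 4)*(z^2 + 2*z - 3) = (z - 1)^2*(z + 4)*(z + 3)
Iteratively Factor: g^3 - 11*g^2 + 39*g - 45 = (g - 5)*(g^2 - 6*g + 9) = (g - 5)*(g - 3)*(g - 3)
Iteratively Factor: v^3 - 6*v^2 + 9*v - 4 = (v - 1)*(v^2 - 5*v + 4) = (v - 4)*(v - 1)*(v - 1)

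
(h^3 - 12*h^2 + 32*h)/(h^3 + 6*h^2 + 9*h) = (h^2 - 12*h + 32)/(h^2 + 6*h + 9)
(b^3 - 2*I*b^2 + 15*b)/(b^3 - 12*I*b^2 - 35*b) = (b + 3*I)/(b - 7*I)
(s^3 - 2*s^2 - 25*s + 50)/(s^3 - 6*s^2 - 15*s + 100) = (s^2 + 3*s - 10)/(s^2 - s - 20)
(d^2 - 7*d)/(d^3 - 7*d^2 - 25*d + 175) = d/(d^2 - 25)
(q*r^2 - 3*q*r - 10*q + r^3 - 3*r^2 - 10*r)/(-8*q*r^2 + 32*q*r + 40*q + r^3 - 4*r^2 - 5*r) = (-q*r - 2*q - r^2 - 2*r)/(8*q*r + 8*q - r^2 - r)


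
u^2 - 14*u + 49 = (u - 7)^2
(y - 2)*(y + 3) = y^2 + y - 6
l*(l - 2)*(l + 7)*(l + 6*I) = l^4 + 5*l^3 + 6*I*l^3 - 14*l^2 + 30*I*l^2 - 84*I*l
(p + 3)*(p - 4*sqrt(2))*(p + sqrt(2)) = p^3 - 3*sqrt(2)*p^2 + 3*p^2 - 9*sqrt(2)*p - 8*p - 24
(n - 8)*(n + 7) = n^2 - n - 56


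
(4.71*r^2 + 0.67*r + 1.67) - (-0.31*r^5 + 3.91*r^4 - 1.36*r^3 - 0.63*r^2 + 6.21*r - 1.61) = 0.31*r^5 - 3.91*r^4 + 1.36*r^3 + 5.34*r^2 - 5.54*r + 3.28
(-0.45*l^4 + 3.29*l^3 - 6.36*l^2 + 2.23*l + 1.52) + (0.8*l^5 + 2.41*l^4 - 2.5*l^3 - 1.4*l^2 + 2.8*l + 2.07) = 0.8*l^5 + 1.96*l^4 + 0.79*l^3 - 7.76*l^2 + 5.03*l + 3.59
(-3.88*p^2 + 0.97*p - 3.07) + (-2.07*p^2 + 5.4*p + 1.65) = -5.95*p^2 + 6.37*p - 1.42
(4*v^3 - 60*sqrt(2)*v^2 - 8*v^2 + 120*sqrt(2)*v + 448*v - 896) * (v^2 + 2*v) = 4*v^5 - 60*sqrt(2)*v^4 + 432*v^3 + 240*sqrt(2)*v^2 - 1792*v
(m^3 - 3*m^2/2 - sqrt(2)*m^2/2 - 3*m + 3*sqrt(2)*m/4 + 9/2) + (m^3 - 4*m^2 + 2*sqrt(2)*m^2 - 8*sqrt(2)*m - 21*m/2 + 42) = 2*m^3 - 11*m^2/2 + 3*sqrt(2)*m^2/2 - 27*m/2 - 29*sqrt(2)*m/4 + 93/2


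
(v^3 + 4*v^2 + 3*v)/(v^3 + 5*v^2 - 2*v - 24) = v*(v + 1)/(v^2 + 2*v - 8)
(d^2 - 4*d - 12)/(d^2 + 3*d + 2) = (d - 6)/(d + 1)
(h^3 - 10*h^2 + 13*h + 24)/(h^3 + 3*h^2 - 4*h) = (h^3 - 10*h^2 + 13*h + 24)/(h*(h^2 + 3*h - 4))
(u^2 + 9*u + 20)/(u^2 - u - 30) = (u + 4)/(u - 6)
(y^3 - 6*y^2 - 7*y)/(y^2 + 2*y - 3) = y*(y^2 - 6*y - 7)/(y^2 + 2*y - 3)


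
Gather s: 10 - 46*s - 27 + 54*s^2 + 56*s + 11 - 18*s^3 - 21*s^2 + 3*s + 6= -18*s^3 + 33*s^2 + 13*s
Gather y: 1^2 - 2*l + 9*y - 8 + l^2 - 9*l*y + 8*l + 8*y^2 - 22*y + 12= l^2 + 6*l + 8*y^2 + y*(-9*l - 13) + 5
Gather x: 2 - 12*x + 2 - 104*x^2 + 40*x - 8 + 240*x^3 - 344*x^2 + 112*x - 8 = 240*x^3 - 448*x^2 + 140*x - 12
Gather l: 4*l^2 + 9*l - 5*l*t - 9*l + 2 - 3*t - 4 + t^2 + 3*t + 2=4*l^2 - 5*l*t + t^2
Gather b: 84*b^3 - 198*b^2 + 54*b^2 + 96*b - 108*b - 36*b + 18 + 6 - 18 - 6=84*b^3 - 144*b^2 - 48*b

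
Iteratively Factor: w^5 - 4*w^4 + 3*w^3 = (w)*(w^4 - 4*w^3 + 3*w^2) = w*(w - 1)*(w^3 - 3*w^2) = w^2*(w - 1)*(w^2 - 3*w) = w^3*(w - 1)*(w - 3)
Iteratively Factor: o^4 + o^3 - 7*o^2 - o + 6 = (o - 2)*(o^3 + 3*o^2 - o - 3) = (o - 2)*(o + 1)*(o^2 + 2*o - 3) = (o - 2)*(o + 1)*(o + 3)*(o - 1)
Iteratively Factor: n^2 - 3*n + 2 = (n - 2)*(n - 1)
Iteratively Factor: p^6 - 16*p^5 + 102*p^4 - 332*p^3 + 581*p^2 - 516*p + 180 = (p - 1)*(p^5 - 15*p^4 + 87*p^3 - 245*p^2 + 336*p - 180) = (p - 3)*(p - 1)*(p^4 - 12*p^3 + 51*p^2 - 92*p + 60) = (p - 5)*(p - 3)*(p - 1)*(p^3 - 7*p^2 + 16*p - 12) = (p - 5)*(p - 3)^2*(p - 1)*(p^2 - 4*p + 4) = (p - 5)*(p - 3)^2*(p - 2)*(p - 1)*(p - 2)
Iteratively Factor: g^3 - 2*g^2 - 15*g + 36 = (g - 3)*(g^2 + g - 12) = (g - 3)*(g + 4)*(g - 3)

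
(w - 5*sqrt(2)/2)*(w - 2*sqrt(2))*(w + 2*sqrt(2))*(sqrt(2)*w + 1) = sqrt(2)*w^4 - 4*w^3 - 21*sqrt(2)*w^2/2 + 32*w + 20*sqrt(2)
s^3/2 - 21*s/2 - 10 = (s/2 + 1/2)*(s - 5)*(s + 4)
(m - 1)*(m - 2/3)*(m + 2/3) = m^3 - m^2 - 4*m/9 + 4/9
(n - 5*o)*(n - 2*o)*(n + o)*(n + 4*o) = n^4 - 2*n^3*o - 21*n^2*o^2 + 22*n*o^3 + 40*o^4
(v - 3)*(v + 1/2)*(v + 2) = v^3 - v^2/2 - 13*v/2 - 3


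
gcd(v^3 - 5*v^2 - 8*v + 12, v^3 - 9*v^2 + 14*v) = 1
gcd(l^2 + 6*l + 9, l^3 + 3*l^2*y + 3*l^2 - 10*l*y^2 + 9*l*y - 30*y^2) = l + 3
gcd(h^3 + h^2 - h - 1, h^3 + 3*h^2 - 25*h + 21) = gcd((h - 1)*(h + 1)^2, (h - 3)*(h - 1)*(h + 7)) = h - 1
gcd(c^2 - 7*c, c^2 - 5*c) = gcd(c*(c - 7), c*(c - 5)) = c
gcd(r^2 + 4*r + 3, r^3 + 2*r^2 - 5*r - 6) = r^2 + 4*r + 3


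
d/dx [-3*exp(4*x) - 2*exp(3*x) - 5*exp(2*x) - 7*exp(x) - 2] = (-12*exp(3*x) - 6*exp(2*x) - 10*exp(x) - 7)*exp(x)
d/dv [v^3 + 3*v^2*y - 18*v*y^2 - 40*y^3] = 3*v^2 + 6*v*y - 18*y^2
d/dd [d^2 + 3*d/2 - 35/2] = 2*d + 3/2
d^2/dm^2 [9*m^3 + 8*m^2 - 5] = 54*m + 16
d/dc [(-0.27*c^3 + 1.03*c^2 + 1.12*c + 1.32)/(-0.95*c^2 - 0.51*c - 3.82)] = (0.2565*c^4 + 0.2754*c^3 + 3.6329*c^2 - 5.3612*c - 3.6052)/(0.9025*c^4 + 0.969*c^3 + 7.5181*c^2 + 3.8964*c + 14.5924)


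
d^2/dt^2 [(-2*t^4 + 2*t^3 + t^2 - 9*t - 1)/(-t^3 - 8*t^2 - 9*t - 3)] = 10*(25*t^6 + 99*t^5 + 183*t^4 + 194*t^3 + 15*t^2 - 99*t - 39)/(t^9 + 24*t^8 + 219*t^7 + 953*t^6 + 2115*t^5 + 2682*t^4 + 2052*t^3 + 945*t^2 + 243*t + 27)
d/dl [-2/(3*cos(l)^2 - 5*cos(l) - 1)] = 2*(5 - 6*cos(l))*sin(l)/(-3*cos(l)^2 + 5*cos(l) + 1)^2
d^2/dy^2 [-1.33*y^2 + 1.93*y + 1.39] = -2.66000000000000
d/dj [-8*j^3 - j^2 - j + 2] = -24*j^2 - 2*j - 1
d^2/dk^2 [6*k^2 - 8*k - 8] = 12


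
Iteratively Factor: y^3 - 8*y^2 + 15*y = (y - 5)*(y^2 - 3*y) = (y - 5)*(y - 3)*(y)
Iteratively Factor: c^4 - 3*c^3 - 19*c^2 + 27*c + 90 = (c + 3)*(c^3 - 6*c^2 - c + 30) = (c - 3)*(c + 3)*(c^2 - 3*c - 10) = (c - 3)*(c + 2)*(c + 3)*(c - 5)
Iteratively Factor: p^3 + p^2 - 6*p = (p)*(p^2 + p - 6) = p*(p - 2)*(p + 3)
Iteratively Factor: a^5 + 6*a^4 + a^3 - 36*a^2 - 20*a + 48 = (a + 2)*(a^4 + 4*a^3 - 7*a^2 - 22*a + 24) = (a - 2)*(a + 2)*(a^3 + 6*a^2 + 5*a - 12) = (a - 2)*(a + 2)*(a + 3)*(a^2 + 3*a - 4) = (a - 2)*(a - 1)*(a + 2)*(a + 3)*(a + 4)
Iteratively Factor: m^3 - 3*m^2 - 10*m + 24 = (m + 3)*(m^2 - 6*m + 8) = (m - 2)*(m + 3)*(m - 4)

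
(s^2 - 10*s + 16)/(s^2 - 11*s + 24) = (s - 2)/(s - 3)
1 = 1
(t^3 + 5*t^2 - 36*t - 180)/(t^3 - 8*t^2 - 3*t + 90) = (t^2 + 11*t + 30)/(t^2 - 2*t - 15)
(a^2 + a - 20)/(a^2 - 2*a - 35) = (a - 4)/(a - 7)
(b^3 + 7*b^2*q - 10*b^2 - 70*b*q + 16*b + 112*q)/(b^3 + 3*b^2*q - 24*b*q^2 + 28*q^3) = (b^2 - 10*b + 16)/(b^2 - 4*b*q + 4*q^2)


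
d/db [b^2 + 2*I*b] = 2*b + 2*I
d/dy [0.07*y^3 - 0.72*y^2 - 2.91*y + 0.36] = 0.21*y^2 - 1.44*y - 2.91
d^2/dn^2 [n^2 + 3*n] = 2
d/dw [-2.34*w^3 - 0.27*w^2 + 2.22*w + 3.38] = -7.02*w^2 - 0.54*w + 2.22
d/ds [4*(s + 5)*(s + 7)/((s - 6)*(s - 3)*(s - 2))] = 4*(-s^4 - 24*s^3 + 63*s^2 + 698*s - 1692)/(s^6 - 22*s^5 + 193*s^4 - 864*s^3 + 2088*s^2 - 2592*s + 1296)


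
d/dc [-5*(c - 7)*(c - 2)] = 45 - 10*c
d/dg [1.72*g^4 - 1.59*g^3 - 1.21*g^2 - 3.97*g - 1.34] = 6.88*g^3 - 4.77*g^2 - 2.42*g - 3.97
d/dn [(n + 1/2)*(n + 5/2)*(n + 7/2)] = 3*n^2 + 13*n + 47/4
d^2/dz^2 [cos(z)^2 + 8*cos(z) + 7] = -8*cos(z) - 2*cos(2*z)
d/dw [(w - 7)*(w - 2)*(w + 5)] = 3*w^2 - 8*w - 31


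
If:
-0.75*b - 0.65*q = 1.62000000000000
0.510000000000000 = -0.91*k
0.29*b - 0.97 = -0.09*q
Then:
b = 6.42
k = -0.56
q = -9.90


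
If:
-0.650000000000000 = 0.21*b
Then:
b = -3.10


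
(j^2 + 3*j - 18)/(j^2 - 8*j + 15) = (j + 6)/(j - 5)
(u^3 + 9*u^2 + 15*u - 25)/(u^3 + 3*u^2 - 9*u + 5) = (u + 5)/(u - 1)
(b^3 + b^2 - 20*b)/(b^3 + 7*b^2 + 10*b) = (b - 4)/(b + 2)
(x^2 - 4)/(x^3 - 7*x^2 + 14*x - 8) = (x + 2)/(x^2 - 5*x + 4)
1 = 1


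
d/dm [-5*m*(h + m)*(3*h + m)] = -15*h^2 - 40*h*m - 15*m^2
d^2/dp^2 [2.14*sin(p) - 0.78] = -2.14*sin(p)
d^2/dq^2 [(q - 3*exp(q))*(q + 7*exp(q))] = 4*q*exp(q) - 84*exp(2*q) + 8*exp(q) + 2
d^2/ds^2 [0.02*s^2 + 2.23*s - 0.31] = 0.0400000000000000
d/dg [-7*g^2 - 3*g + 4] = -14*g - 3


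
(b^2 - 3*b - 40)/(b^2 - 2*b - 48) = (b + 5)/(b + 6)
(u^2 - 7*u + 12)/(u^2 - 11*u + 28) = (u - 3)/(u - 7)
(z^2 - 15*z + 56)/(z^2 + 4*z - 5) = (z^2 - 15*z + 56)/(z^2 + 4*z - 5)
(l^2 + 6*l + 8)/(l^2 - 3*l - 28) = (l + 2)/(l - 7)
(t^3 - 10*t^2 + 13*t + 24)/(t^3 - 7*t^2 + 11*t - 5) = (t^3 - 10*t^2 + 13*t + 24)/(t^3 - 7*t^2 + 11*t - 5)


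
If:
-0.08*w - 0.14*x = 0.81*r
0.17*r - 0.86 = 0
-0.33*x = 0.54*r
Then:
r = 5.06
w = -36.73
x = -8.28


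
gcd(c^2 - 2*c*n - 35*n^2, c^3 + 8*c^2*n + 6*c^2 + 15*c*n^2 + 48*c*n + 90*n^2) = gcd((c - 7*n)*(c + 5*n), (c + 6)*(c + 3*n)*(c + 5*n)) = c + 5*n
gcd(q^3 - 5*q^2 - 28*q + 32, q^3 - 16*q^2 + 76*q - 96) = q - 8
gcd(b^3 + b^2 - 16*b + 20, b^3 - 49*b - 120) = b + 5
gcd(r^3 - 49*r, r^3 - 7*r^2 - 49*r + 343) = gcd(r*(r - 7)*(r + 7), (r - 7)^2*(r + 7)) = r^2 - 49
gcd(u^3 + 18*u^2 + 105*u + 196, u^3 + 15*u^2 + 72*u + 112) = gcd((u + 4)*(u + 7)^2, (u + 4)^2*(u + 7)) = u^2 + 11*u + 28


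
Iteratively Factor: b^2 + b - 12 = (b - 3)*(b + 4)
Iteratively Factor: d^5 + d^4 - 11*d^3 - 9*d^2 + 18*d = (d + 3)*(d^4 - 2*d^3 - 5*d^2 + 6*d) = (d - 1)*(d + 3)*(d^3 - d^2 - 6*d) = (d - 3)*(d - 1)*(d + 3)*(d^2 + 2*d) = (d - 3)*(d - 1)*(d + 2)*(d + 3)*(d)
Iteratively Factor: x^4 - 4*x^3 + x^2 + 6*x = (x + 1)*(x^3 - 5*x^2 + 6*x) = (x - 3)*(x + 1)*(x^2 - 2*x) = x*(x - 3)*(x + 1)*(x - 2)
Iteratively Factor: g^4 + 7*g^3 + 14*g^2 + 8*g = (g + 1)*(g^3 + 6*g^2 + 8*g) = (g + 1)*(g + 2)*(g^2 + 4*g) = g*(g + 1)*(g + 2)*(g + 4)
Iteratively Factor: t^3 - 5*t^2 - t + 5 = (t - 1)*(t^2 - 4*t - 5) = (t - 5)*(t - 1)*(t + 1)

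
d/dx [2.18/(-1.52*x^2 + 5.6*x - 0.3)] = (6.6272*x - 12.208)/(1.52*x^2 - 5.6*x + 0.3)^2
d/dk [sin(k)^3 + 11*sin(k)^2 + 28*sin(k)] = (3*sin(k)^2 + 22*sin(k) + 28)*cos(k)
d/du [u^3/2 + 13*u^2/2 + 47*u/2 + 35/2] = 3*u^2/2 + 13*u + 47/2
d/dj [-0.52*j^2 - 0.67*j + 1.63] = -1.04*j - 0.67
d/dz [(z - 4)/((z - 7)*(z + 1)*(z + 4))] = 2*(-z^3 + 7*z^2 - 8*z - 76)/(z^6 - 4*z^5 - 58*z^4 + 68*z^3 + 1073*z^2 + 1736*z + 784)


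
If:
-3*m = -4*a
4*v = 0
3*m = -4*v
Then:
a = 0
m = 0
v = 0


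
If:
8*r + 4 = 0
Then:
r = -1/2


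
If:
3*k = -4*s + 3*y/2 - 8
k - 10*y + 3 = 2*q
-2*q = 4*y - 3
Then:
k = 6*y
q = 3/2 - 2*y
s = -33*y/8 - 2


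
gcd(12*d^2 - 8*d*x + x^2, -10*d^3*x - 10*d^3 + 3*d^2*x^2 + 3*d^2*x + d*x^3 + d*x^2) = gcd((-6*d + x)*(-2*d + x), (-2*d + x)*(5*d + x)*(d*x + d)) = -2*d + x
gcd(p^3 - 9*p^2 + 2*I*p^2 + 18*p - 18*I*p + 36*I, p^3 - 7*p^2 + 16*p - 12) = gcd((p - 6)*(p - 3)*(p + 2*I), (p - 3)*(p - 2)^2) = p - 3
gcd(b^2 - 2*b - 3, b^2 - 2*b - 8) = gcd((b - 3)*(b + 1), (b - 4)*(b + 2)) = 1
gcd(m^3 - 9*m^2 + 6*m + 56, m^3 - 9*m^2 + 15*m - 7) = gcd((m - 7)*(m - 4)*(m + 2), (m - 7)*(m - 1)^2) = m - 7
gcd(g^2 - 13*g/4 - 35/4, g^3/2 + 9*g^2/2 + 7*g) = 1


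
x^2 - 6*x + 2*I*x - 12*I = (x - 6)*(x + 2*I)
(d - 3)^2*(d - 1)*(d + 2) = d^4 - 5*d^3 + d^2 + 21*d - 18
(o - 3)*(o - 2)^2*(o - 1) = o^4 - 8*o^3 + 23*o^2 - 28*o + 12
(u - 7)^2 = u^2 - 14*u + 49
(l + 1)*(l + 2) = l^2 + 3*l + 2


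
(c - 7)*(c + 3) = c^2 - 4*c - 21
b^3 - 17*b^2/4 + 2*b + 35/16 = (b - 7/2)*(b - 5/4)*(b + 1/2)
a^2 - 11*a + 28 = (a - 7)*(a - 4)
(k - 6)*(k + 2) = k^2 - 4*k - 12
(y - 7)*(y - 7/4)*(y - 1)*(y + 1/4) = y^4 - 19*y^3/2 + 297*y^2/16 - 7*y - 49/16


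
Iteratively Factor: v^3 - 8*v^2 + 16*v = (v)*(v^2 - 8*v + 16) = v*(v - 4)*(v - 4)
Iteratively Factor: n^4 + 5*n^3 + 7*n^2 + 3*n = (n + 1)*(n^3 + 4*n^2 + 3*n) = (n + 1)*(n + 3)*(n^2 + n) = n*(n + 1)*(n + 3)*(n + 1)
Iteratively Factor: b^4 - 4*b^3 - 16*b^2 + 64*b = (b - 4)*(b^3 - 16*b) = (b - 4)*(b + 4)*(b^2 - 4*b) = (b - 4)^2*(b + 4)*(b)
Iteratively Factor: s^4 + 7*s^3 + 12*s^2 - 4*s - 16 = (s + 2)*(s^3 + 5*s^2 + 2*s - 8) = (s - 1)*(s + 2)*(s^2 + 6*s + 8) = (s - 1)*(s + 2)*(s + 4)*(s + 2)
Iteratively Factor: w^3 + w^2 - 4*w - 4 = (w + 1)*(w^2 - 4) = (w - 2)*(w + 1)*(w + 2)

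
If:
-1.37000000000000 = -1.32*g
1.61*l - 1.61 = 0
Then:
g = 1.04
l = 1.00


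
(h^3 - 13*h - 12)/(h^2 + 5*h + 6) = (h^2 - 3*h - 4)/(h + 2)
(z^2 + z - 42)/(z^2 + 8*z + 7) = (z - 6)/(z + 1)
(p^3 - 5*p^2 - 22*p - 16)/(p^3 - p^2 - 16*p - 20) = (p^2 - 7*p - 8)/(p^2 - 3*p - 10)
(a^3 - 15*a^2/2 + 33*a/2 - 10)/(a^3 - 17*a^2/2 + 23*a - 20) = (a - 1)/(a - 2)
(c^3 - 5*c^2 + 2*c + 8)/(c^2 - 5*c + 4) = (c^2 - c - 2)/(c - 1)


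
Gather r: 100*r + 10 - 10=100*r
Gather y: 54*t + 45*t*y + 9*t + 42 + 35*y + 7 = 63*t + y*(45*t + 35) + 49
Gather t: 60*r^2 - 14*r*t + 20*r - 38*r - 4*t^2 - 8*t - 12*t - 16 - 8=60*r^2 - 18*r - 4*t^2 + t*(-14*r - 20) - 24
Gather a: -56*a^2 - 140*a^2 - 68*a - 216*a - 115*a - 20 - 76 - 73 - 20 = -196*a^2 - 399*a - 189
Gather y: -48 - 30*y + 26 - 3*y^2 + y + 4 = -3*y^2 - 29*y - 18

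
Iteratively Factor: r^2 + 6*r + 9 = (r + 3)*(r + 3)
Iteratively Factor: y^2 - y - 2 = (y + 1)*(y - 2)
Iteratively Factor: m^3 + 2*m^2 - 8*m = (m + 4)*(m^2 - 2*m) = m*(m + 4)*(m - 2)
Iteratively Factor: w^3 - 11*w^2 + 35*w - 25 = (w - 5)*(w^2 - 6*w + 5) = (w - 5)*(w - 1)*(w - 5)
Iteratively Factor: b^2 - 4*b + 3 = (b - 1)*(b - 3)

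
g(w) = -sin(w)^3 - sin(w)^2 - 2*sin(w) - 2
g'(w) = -3*sin(w)^2*cos(w) - 2*sin(w)*cos(w) - 2*cos(w)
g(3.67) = -1.12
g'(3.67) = 1.51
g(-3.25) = -2.23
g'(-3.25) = 2.24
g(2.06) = -5.23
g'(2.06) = 2.87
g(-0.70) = -0.86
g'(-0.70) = -1.50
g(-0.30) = -1.47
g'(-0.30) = -1.60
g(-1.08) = -0.33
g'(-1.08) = -1.21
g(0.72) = -4.04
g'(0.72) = -3.48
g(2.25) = -4.63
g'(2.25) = 3.37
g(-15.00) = -0.85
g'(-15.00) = 1.50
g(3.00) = -2.30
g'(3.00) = 2.32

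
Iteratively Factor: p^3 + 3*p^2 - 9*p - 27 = (p + 3)*(p^2 - 9) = (p - 3)*(p + 3)*(p + 3)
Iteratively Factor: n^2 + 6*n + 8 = (n + 2)*(n + 4)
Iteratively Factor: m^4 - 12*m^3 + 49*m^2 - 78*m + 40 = (m - 2)*(m^3 - 10*m^2 + 29*m - 20) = (m - 2)*(m - 1)*(m^2 - 9*m + 20) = (m - 5)*(m - 2)*(m - 1)*(m - 4)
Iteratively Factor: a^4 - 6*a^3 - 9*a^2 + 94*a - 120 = (a - 2)*(a^3 - 4*a^2 - 17*a + 60) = (a - 3)*(a - 2)*(a^2 - a - 20) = (a - 5)*(a - 3)*(a - 2)*(a + 4)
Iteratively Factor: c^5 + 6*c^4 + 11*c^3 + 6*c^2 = (c + 1)*(c^4 + 5*c^3 + 6*c^2) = c*(c + 1)*(c^3 + 5*c^2 + 6*c) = c*(c + 1)*(c + 2)*(c^2 + 3*c) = c*(c + 1)*(c + 2)*(c + 3)*(c)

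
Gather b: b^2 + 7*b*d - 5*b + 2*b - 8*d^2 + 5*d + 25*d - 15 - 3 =b^2 + b*(7*d - 3) - 8*d^2 + 30*d - 18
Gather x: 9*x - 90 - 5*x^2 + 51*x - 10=-5*x^2 + 60*x - 100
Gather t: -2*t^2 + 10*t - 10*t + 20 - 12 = 8 - 2*t^2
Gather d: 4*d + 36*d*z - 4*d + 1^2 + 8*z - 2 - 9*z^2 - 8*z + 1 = 36*d*z - 9*z^2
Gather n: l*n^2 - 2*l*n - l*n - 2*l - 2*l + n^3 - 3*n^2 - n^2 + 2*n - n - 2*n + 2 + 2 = -4*l + n^3 + n^2*(l - 4) + n*(-3*l - 1) + 4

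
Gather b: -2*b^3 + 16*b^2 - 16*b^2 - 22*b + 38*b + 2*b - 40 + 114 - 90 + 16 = -2*b^3 + 18*b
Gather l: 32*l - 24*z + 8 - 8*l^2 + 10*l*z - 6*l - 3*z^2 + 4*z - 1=-8*l^2 + l*(10*z + 26) - 3*z^2 - 20*z + 7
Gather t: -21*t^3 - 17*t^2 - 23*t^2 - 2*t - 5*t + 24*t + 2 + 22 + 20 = -21*t^3 - 40*t^2 + 17*t + 44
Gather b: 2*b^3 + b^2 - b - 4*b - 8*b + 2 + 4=2*b^3 + b^2 - 13*b + 6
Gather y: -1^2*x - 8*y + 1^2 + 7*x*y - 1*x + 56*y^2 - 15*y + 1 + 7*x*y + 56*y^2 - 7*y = -2*x + 112*y^2 + y*(14*x - 30) + 2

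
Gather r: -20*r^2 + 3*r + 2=-20*r^2 + 3*r + 2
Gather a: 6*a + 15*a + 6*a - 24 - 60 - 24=27*a - 108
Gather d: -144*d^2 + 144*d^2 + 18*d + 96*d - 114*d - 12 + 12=0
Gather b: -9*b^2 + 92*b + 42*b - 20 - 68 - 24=-9*b^2 + 134*b - 112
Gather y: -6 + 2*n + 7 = 2*n + 1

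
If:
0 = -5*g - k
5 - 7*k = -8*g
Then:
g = -5/43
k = 25/43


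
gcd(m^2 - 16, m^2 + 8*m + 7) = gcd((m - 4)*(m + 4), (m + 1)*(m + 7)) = 1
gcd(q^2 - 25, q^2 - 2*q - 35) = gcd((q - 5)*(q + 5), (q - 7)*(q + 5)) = q + 5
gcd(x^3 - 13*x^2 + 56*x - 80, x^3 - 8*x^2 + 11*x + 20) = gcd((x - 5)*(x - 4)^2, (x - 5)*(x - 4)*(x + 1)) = x^2 - 9*x + 20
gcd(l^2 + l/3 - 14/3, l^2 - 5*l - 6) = 1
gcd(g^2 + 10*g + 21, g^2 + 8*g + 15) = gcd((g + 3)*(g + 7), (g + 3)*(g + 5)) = g + 3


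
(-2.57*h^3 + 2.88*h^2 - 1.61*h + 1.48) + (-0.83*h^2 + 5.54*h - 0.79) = -2.57*h^3 + 2.05*h^2 + 3.93*h + 0.69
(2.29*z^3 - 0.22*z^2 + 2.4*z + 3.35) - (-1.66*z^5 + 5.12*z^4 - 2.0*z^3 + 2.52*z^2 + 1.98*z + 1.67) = 1.66*z^5 - 5.12*z^4 + 4.29*z^3 - 2.74*z^2 + 0.42*z + 1.68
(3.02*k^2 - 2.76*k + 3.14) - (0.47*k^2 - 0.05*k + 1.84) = 2.55*k^2 - 2.71*k + 1.3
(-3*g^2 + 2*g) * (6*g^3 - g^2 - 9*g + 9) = -18*g^5 + 15*g^4 + 25*g^3 - 45*g^2 + 18*g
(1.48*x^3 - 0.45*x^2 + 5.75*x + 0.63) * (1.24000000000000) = 1.8352*x^3 - 0.558*x^2 + 7.13*x + 0.7812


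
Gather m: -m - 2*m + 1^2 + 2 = 3 - 3*m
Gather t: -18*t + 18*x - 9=-18*t + 18*x - 9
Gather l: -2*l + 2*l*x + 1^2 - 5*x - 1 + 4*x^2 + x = l*(2*x - 2) + 4*x^2 - 4*x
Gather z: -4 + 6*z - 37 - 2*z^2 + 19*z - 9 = -2*z^2 + 25*z - 50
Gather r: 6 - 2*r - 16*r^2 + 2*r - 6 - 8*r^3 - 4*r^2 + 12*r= -8*r^3 - 20*r^2 + 12*r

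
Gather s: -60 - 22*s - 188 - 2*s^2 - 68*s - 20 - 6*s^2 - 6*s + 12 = -8*s^2 - 96*s - 256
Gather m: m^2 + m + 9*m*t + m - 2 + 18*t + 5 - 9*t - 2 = m^2 + m*(9*t + 2) + 9*t + 1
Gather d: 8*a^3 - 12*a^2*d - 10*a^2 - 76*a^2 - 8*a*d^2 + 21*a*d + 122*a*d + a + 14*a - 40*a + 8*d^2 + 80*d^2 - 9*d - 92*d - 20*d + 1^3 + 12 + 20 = 8*a^3 - 86*a^2 - 25*a + d^2*(88 - 8*a) + d*(-12*a^2 + 143*a - 121) + 33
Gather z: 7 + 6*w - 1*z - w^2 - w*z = -w^2 + 6*w + z*(-w - 1) + 7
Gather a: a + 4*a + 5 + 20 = 5*a + 25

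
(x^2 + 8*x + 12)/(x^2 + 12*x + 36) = (x + 2)/(x + 6)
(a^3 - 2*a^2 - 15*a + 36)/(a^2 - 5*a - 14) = (-a^3 + 2*a^2 + 15*a - 36)/(-a^2 + 5*a + 14)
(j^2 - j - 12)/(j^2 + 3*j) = (j - 4)/j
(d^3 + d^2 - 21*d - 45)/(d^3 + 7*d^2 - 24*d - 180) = (d^2 + 6*d + 9)/(d^2 + 12*d + 36)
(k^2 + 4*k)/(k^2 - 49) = k*(k + 4)/(k^2 - 49)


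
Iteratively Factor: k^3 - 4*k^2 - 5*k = (k - 5)*(k^2 + k) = (k - 5)*(k + 1)*(k)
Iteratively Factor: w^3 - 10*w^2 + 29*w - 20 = (w - 5)*(w^2 - 5*w + 4) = (w - 5)*(w - 1)*(w - 4)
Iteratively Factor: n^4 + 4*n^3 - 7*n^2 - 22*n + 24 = (n + 3)*(n^3 + n^2 - 10*n + 8) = (n - 2)*(n + 3)*(n^2 + 3*n - 4) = (n - 2)*(n + 3)*(n + 4)*(n - 1)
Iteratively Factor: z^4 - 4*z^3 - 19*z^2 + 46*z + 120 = (z - 4)*(z^3 - 19*z - 30) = (z - 4)*(z + 2)*(z^2 - 2*z - 15) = (z - 4)*(z + 2)*(z + 3)*(z - 5)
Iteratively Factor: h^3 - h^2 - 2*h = (h + 1)*(h^2 - 2*h) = (h - 2)*(h + 1)*(h)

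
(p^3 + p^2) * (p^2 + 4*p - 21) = p^5 + 5*p^4 - 17*p^3 - 21*p^2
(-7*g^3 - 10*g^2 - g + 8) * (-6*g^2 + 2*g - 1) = 42*g^5 + 46*g^4 - 7*g^3 - 40*g^2 + 17*g - 8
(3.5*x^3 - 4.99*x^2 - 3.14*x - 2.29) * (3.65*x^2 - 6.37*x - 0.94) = 12.775*x^5 - 40.5085*x^4 + 17.0353*x^3 + 16.3339*x^2 + 17.5389*x + 2.1526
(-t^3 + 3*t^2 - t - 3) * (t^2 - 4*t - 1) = -t^5 + 7*t^4 - 12*t^3 - 2*t^2 + 13*t + 3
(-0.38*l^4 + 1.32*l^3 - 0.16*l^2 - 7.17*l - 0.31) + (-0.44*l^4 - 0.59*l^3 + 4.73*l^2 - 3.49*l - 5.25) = -0.82*l^4 + 0.73*l^3 + 4.57*l^2 - 10.66*l - 5.56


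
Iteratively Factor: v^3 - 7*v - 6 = (v + 2)*(v^2 - 2*v - 3) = (v - 3)*(v + 2)*(v + 1)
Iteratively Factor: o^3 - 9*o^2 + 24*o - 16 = (o - 4)*(o^2 - 5*o + 4) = (o - 4)*(o - 1)*(o - 4)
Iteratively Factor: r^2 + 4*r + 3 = (r + 3)*(r + 1)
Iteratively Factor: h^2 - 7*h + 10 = (h - 5)*(h - 2)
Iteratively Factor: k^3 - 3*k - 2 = (k + 1)*(k^2 - k - 2) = (k + 1)^2*(k - 2)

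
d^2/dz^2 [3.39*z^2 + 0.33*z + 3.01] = 6.78000000000000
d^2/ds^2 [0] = 0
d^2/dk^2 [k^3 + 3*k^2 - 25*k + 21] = 6*k + 6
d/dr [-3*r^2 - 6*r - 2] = -6*r - 6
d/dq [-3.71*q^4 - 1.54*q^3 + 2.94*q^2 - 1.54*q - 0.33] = -14.84*q^3 - 4.62*q^2 + 5.88*q - 1.54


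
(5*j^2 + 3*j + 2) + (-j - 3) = 5*j^2 + 2*j - 1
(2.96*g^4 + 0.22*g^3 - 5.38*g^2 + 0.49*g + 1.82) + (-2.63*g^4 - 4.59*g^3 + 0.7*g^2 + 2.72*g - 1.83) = 0.33*g^4 - 4.37*g^3 - 4.68*g^2 + 3.21*g - 0.01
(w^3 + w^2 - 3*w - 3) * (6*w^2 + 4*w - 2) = 6*w^5 + 10*w^4 - 16*w^3 - 32*w^2 - 6*w + 6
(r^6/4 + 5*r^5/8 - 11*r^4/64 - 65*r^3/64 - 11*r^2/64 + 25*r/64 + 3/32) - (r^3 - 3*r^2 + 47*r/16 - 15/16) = r^6/4 + 5*r^5/8 - 11*r^4/64 - 129*r^3/64 + 181*r^2/64 - 163*r/64 + 33/32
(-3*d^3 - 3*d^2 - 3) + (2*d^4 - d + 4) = 2*d^4 - 3*d^3 - 3*d^2 - d + 1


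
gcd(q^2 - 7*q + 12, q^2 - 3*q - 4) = q - 4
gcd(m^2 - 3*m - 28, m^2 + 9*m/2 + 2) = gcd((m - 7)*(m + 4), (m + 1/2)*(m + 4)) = m + 4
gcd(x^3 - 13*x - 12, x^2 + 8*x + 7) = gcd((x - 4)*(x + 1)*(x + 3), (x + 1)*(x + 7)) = x + 1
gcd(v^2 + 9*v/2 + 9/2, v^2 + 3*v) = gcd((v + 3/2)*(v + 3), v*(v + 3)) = v + 3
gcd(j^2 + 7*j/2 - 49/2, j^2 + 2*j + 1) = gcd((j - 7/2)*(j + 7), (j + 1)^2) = 1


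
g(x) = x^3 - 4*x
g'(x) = 3*x^2 - 4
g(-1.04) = 3.04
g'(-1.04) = -0.76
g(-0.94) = 2.93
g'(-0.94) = -1.35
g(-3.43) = -26.63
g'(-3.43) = 31.29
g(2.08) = 0.68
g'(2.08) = 8.98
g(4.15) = 54.87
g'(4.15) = 47.67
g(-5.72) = -164.27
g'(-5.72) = 94.16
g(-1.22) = 3.06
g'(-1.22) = 0.47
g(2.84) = 11.55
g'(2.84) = 20.20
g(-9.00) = -693.00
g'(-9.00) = 239.00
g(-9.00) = -693.00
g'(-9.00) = 239.00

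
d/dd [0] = 0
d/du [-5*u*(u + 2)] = -10*u - 10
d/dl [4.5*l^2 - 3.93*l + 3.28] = 9.0*l - 3.93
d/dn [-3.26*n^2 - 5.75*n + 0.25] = -6.52*n - 5.75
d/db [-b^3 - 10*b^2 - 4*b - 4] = -3*b^2 - 20*b - 4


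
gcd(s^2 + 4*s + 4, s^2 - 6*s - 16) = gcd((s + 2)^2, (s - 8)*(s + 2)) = s + 2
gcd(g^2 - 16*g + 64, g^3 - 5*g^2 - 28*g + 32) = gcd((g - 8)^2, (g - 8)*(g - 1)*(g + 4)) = g - 8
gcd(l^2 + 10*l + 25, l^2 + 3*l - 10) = l + 5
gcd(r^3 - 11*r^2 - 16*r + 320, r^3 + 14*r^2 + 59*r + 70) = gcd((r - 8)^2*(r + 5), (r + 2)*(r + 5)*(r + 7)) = r + 5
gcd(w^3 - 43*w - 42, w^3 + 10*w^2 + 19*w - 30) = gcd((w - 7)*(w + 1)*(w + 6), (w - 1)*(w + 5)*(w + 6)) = w + 6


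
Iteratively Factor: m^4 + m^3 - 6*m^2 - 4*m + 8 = (m - 2)*(m^3 + 3*m^2 - 4) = (m - 2)*(m + 2)*(m^2 + m - 2) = (m - 2)*(m + 2)^2*(m - 1)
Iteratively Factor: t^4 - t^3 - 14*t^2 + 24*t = (t + 4)*(t^3 - 5*t^2 + 6*t) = t*(t + 4)*(t^2 - 5*t + 6) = t*(t - 3)*(t + 4)*(t - 2)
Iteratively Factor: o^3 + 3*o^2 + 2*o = (o)*(o^2 + 3*o + 2) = o*(o + 2)*(o + 1)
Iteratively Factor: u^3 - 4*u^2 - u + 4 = (u + 1)*(u^2 - 5*u + 4) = (u - 4)*(u + 1)*(u - 1)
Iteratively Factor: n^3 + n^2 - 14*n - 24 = (n + 3)*(n^2 - 2*n - 8) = (n - 4)*(n + 3)*(n + 2)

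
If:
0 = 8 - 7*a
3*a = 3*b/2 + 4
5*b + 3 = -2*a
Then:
No Solution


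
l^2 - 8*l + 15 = (l - 5)*(l - 3)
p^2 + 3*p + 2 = (p + 1)*(p + 2)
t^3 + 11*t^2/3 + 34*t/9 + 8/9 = (t + 1/3)*(t + 4/3)*(t + 2)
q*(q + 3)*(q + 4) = q^3 + 7*q^2 + 12*q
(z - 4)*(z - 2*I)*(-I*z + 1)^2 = -z^4 + 4*z^3 - 3*z^2 + 12*z - 2*I*z + 8*I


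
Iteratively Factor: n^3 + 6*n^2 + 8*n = (n + 4)*(n^2 + 2*n) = n*(n + 4)*(n + 2)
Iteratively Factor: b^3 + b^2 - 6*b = (b)*(b^2 + b - 6) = b*(b + 3)*(b - 2)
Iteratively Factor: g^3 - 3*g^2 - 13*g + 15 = (g - 1)*(g^2 - 2*g - 15) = (g - 5)*(g - 1)*(g + 3)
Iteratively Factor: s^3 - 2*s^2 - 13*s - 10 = (s + 2)*(s^2 - 4*s - 5) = (s - 5)*(s + 2)*(s + 1)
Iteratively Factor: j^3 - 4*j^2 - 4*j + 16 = (j + 2)*(j^2 - 6*j + 8) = (j - 2)*(j + 2)*(j - 4)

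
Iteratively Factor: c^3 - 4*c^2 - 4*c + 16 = (c - 4)*(c^2 - 4) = (c - 4)*(c - 2)*(c + 2)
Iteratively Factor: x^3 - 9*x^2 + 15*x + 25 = (x - 5)*(x^2 - 4*x - 5) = (x - 5)^2*(x + 1)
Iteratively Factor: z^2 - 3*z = (z - 3)*(z)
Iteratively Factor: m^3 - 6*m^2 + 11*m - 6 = (m - 1)*(m^2 - 5*m + 6) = (m - 2)*(m - 1)*(m - 3)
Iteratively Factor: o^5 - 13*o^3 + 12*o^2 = (o + 4)*(o^4 - 4*o^3 + 3*o^2) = o*(o + 4)*(o^3 - 4*o^2 + 3*o) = o*(o - 1)*(o + 4)*(o^2 - 3*o) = o*(o - 3)*(o - 1)*(o + 4)*(o)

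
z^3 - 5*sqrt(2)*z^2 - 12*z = z*(z - 6*sqrt(2))*(z + sqrt(2))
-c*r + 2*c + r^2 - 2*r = (-c + r)*(r - 2)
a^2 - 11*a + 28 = (a - 7)*(a - 4)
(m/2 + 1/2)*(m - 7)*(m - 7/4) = m^3/2 - 31*m^2/8 + 7*m/4 + 49/8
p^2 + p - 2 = (p - 1)*(p + 2)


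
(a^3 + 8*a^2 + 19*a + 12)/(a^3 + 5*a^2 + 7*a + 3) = (a + 4)/(a + 1)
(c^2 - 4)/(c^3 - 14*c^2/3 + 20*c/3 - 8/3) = 3*(c + 2)/(3*c^2 - 8*c + 4)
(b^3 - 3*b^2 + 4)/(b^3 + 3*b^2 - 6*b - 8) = (b - 2)/(b + 4)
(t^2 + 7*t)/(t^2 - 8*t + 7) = t*(t + 7)/(t^2 - 8*t + 7)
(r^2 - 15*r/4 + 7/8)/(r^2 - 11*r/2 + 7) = (r - 1/4)/(r - 2)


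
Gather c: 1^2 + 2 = 3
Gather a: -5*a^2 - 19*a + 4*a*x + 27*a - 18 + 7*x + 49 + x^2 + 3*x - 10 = -5*a^2 + a*(4*x + 8) + x^2 + 10*x + 21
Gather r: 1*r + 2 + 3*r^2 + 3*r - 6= 3*r^2 + 4*r - 4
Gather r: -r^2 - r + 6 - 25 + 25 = -r^2 - r + 6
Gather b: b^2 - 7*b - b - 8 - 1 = b^2 - 8*b - 9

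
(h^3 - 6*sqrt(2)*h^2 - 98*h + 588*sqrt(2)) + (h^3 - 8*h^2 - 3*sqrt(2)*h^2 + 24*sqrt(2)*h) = 2*h^3 - 9*sqrt(2)*h^2 - 8*h^2 - 98*h + 24*sqrt(2)*h + 588*sqrt(2)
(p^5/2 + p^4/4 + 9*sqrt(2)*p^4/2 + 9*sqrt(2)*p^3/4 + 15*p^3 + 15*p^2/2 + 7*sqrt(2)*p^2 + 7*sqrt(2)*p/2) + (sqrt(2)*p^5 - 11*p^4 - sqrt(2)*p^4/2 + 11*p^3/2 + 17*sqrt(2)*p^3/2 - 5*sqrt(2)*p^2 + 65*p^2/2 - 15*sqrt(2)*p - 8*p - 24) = p^5/2 + sqrt(2)*p^5 - 43*p^4/4 + 4*sqrt(2)*p^4 + 43*sqrt(2)*p^3/4 + 41*p^3/2 + 2*sqrt(2)*p^2 + 40*p^2 - 23*sqrt(2)*p/2 - 8*p - 24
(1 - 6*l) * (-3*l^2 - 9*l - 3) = 18*l^3 + 51*l^2 + 9*l - 3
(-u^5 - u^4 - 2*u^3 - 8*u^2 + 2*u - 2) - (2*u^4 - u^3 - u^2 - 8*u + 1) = -u^5 - 3*u^4 - u^3 - 7*u^2 + 10*u - 3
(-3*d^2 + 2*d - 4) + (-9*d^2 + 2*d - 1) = -12*d^2 + 4*d - 5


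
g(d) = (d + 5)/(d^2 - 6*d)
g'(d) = (6 - 2*d)*(d + 5)/(d^2 - 6*d)^2 + 1/(d^2 - 6*d)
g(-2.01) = 0.19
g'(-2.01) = 0.18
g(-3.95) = 0.03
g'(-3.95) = 0.03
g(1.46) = -0.97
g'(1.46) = 0.30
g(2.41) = -0.86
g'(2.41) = 0.00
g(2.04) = -0.87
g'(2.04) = 0.08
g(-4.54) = 0.01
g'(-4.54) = 0.02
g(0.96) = -1.23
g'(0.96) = 0.83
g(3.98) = -1.12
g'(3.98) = -0.40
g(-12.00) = -0.03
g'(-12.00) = 0.00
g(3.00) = -0.89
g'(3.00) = -0.11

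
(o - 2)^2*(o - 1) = o^3 - 5*o^2 + 8*o - 4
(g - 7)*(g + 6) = g^2 - g - 42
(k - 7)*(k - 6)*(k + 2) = k^3 - 11*k^2 + 16*k + 84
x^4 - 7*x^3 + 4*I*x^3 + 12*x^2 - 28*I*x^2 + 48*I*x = x*(x - 4)*(x - 3)*(x + 4*I)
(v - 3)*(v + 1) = v^2 - 2*v - 3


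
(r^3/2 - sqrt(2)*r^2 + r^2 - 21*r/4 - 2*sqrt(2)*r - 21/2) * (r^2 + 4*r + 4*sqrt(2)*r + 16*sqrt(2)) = r^5/2 + sqrt(2)*r^4 + 3*r^4 - 37*r^3/4 + 6*sqrt(2)*r^3 - 159*r^2/2 - 13*sqrt(2)*r^2 - 126*sqrt(2)*r - 106*r - 168*sqrt(2)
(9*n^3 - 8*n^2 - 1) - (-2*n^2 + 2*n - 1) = 9*n^3 - 6*n^2 - 2*n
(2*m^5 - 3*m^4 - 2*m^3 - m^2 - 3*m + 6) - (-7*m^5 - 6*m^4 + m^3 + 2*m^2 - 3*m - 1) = 9*m^5 + 3*m^4 - 3*m^3 - 3*m^2 + 7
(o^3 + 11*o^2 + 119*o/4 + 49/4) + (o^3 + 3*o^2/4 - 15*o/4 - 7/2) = 2*o^3 + 47*o^2/4 + 26*o + 35/4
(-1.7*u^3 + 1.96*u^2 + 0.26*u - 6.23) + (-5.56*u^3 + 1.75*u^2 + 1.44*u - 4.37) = -7.26*u^3 + 3.71*u^2 + 1.7*u - 10.6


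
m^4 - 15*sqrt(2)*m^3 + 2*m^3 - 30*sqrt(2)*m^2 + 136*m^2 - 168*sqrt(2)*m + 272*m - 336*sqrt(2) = (m + 2)*(m - 7*sqrt(2))*(m - 6*sqrt(2))*(m - 2*sqrt(2))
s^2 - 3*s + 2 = (s - 2)*(s - 1)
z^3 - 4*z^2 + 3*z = z*(z - 3)*(z - 1)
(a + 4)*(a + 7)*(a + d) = a^3 + a^2*d + 11*a^2 + 11*a*d + 28*a + 28*d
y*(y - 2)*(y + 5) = y^3 + 3*y^2 - 10*y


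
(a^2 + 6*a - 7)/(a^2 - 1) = (a + 7)/(a + 1)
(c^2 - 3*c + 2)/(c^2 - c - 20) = (-c^2 + 3*c - 2)/(-c^2 + c + 20)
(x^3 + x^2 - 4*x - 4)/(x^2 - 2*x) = x + 3 + 2/x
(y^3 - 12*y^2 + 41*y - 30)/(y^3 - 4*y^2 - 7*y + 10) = (y - 6)/(y + 2)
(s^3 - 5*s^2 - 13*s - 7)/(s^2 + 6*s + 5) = (s^2 - 6*s - 7)/(s + 5)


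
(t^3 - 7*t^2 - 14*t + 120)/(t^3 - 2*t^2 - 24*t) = (t - 5)/t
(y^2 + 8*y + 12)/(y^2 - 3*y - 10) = (y + 6)/(y - 5)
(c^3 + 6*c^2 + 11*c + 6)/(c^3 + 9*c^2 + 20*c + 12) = (c + 3)/(c + 6)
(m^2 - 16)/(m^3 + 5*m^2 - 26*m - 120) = (m - 4)/(m^2 + m - 30)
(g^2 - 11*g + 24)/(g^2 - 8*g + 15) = (g - 8)/(g - 5)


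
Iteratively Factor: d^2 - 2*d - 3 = (d - 3)*(d + 1)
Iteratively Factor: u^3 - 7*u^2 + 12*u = (u - 3)*(u^2 - 4*u) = (u - 4)*(u - 3)*(u)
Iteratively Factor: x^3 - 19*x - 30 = (x + 3)*(x^2 - 3*x - 10) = (x - 5)*(x + 3)*(x + 2)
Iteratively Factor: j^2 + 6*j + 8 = (j + 4)*(j + 2)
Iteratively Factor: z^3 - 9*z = (z)*(z^2 - 9) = z*(z - 3)*(z + 3)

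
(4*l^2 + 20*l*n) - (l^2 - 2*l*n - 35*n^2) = 3*l^2 + 22*l*n + 35*n^2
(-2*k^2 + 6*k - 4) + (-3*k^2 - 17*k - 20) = -5*k^2 - 11*k - 24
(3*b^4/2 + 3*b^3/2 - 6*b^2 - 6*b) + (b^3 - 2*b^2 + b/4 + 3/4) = 3*b^4/2 + 5*b^3/2 - 8*b^2 - 23*b/4 + 3/4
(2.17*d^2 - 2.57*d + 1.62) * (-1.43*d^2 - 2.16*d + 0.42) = -3.1031*d^4 - 1.0121*d^3 + 4.146*d^2 - 4.5786*d + 0.6804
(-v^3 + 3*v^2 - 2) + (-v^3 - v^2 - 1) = -2*v^3 + 2*v^2 - 3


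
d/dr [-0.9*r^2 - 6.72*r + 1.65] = -1.8*r - 6.72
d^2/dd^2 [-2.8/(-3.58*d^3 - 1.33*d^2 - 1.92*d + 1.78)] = (-(60.144*d + 7.448)*(3.58*d^3 + 1.33*d^2 + 1.92*d - 1.78) + 2.8*(10.74*d^2 + 2.66*d + 1.92)*(21.48*d^2 + 5.32*d + 3.84))/(3.58*d^3 + 1.33*d^2 + 1.92*d - 1.78)^3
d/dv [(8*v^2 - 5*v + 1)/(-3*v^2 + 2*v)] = (v^2 + 6*v - 2)/(v^2*(9*v^2 - 12*v + 4))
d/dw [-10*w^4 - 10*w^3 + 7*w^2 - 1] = 2*w*(-20*w^2 - 15*w + 7)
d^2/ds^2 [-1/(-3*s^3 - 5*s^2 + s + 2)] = 2*(-(9*s + 5)*(3*s^3 + 5*s^2 - s - 2) + (9*s^2 + 10*s - 1)^2)/(3*s^3 + 5*s^2 - s - 2)^3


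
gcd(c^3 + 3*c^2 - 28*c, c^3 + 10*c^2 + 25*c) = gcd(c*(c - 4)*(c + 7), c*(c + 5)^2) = c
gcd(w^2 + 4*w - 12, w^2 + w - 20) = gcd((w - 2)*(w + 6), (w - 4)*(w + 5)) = 1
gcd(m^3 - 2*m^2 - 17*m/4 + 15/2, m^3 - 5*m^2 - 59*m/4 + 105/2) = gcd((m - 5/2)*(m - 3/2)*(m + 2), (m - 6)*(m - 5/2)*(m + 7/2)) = m - 5/2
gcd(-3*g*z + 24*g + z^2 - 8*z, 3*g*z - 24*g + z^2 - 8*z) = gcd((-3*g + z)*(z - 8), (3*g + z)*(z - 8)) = z - 8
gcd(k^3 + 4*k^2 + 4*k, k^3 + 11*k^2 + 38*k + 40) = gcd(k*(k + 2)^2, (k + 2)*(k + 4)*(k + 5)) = k + 2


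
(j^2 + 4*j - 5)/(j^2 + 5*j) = (j - 1)/j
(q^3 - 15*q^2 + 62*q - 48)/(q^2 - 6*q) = q - 9 + 8/q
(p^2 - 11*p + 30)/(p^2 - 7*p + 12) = (p^2 - 11*p + 30)/(p^2 - 7*p + 12)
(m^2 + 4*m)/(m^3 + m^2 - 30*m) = (m + 4)/(m^2 + m - 30)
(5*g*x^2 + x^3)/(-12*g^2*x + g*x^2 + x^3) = x*(5*g + x)/(-12*g^2 + g*x + x^2)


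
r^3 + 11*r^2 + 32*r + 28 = (r + 2)^2*(r + 7)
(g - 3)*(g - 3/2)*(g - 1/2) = g^3 - 5*g^2 + 27*g/4 - 9/4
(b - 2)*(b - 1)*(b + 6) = b^3 + 3*b^2 - 16*b + 12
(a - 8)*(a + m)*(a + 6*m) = a^3 + 7*a^2*m - 8*a^2 + 6*a*m^2 - 56*a*m - 48*m^2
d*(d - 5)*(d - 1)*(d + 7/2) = d^4 - 5*d^3/2 - 16*d^2 + 35*d/2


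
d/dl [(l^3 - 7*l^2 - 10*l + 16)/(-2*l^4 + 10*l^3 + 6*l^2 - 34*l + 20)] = (l^2 - 16*l + 43)/(2*(l^4 - 12*l^3 + 46*l^2 - 60*l + 25))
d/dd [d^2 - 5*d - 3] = 2*d - 5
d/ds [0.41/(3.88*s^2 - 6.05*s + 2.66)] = (2.4805 - 3.1816*s)/(3.88*s^2 - 6.05*s + 2.66)^2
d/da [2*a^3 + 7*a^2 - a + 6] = 6*a^2 + 14*a - 1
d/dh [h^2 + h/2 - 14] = 2*h + 1/2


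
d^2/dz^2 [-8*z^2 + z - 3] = -16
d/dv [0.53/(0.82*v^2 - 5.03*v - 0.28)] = (2.6659 - 0.8692*v)/(-0.82*v^2 + 5.03*v + 0.28)^2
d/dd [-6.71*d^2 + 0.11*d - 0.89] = 0.11 - 13.42*d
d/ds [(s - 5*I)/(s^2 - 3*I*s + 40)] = (-s^2 + 10*I*s + 55)/(s^4 - 6*I*s^3 + 71*s^2 - 240*I*s + 1600)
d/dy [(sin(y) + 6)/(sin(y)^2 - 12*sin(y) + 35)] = (-12*sin(y) + cos(y)^2 + 106)*cos(y)/(sin(y)^2 - 12*sin(y) + 35)^2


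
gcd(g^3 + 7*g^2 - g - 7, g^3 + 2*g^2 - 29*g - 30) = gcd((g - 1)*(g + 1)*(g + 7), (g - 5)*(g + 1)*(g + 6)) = g + 1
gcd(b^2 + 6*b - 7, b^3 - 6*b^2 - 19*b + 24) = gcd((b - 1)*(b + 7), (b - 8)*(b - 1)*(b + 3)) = b - 1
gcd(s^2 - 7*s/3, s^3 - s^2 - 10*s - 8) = 1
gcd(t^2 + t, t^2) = t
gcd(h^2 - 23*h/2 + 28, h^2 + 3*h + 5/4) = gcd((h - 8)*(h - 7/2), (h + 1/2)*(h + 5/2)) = 1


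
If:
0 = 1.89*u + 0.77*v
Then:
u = -0.407407407407407*v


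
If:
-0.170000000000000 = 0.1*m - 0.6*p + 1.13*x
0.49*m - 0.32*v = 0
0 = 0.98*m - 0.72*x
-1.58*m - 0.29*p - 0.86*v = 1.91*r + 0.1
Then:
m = 0.73469387755102*x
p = 2.00578231292517*x + 0.283333333333333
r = -1.41884460590519*x - 0.0953752181500873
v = 1.125*x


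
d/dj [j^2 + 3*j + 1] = 2*j + 3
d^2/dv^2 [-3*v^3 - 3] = -18*v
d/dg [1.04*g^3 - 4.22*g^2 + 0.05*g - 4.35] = 3.12*g^2 - 8.44*g + 0.05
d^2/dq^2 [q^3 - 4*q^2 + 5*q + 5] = 6*q - 8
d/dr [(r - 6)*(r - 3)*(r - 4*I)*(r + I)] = 4*r^3 + r^2*(-27 - 9*I) + r*(44 + 54*I) - 36 - 54*I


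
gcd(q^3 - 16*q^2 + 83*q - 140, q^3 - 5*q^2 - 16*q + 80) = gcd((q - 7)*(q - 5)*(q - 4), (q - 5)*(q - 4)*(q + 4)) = q^2 - 9*q + 20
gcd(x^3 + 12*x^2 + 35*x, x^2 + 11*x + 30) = x + 5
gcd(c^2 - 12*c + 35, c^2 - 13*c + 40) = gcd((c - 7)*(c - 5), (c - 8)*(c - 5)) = c - 5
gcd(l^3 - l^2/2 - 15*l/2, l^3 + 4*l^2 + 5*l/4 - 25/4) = l + 5/2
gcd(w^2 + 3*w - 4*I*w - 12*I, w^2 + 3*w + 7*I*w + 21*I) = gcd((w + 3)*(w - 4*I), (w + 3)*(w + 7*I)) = w + 3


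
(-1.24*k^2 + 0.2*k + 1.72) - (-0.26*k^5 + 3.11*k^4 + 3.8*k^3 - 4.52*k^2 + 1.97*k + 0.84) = 0.26*k^5 - 3.11*k^4 - 3.8*k^3 + 3.28*k^2 - 1.77*k + 0.88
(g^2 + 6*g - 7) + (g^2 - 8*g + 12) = 2*g^2 - 2*g + 5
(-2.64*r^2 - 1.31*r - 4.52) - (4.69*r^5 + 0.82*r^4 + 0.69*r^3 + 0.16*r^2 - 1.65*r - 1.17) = -4.69*r^5 - 0.82*r^4 - 0.69*r^3 - 2.8*r^2 + 0.34*r - 3.35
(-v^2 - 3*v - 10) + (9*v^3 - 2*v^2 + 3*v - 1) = 9*v^3 - 3*v^2 - 11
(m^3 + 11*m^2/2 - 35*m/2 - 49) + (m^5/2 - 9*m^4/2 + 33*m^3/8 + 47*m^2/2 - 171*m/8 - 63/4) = m^5/2 - 9*m^4/2 + 41*m^3/8 + 29*m^2 - 311*m/8 - 259/4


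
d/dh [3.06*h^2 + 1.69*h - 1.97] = 6.12*h + 1.69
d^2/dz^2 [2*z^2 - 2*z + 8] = 4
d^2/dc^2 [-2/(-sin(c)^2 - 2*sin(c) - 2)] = 4*(-2*sin(c)^4 - 3*sin(c)^3 + 5*sin(c)^2 + 8*sin(c) + 2)/(sin(c)^2 + 2*sin(c) + 2)^3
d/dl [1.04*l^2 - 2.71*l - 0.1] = 2.08*l - 2.71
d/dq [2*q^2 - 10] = 4*q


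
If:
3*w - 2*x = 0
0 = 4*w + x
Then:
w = 0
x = 0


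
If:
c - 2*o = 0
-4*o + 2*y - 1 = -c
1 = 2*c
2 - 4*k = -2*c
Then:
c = 1/2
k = 3/4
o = 1/4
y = 3/4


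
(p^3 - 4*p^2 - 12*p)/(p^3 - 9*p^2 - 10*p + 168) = p*(p + 2)/(p^2 - 3*p - 28)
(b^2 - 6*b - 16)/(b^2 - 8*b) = (b + 2)/b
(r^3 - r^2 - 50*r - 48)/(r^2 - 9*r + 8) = (r^2 + 7*r + 6)/(r - 1)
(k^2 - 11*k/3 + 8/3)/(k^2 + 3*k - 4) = (k - 8/3)/(k + 4)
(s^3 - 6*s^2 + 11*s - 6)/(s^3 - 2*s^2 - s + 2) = (s - 3)/(s + 1)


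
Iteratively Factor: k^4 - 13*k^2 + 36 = (k - 3)*(k^3 + 3*k^2 - 4*k - 12) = (k - 3)*(k - 2)*(k^2 + 5*k + 6) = (k - 3)*(k - 2)*(k + 3)*(k + 2)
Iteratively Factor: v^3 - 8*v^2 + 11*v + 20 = (v + 1)*(v^2 - 9*v + 20) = (v - 4)*(v + 1)*(v - 5)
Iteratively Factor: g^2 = (g)*(g)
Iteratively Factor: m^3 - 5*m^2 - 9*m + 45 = (m - 5)*(m^2 - 9) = (m - 5)*(m - 3)*(m + 3)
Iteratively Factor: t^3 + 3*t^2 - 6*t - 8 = (t - 2)*(t^2 + 5*t + 4) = (t - 2)*(t + 1)*(t + 4)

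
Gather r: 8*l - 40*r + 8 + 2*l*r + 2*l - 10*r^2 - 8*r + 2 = 10*l - 10*r^2 + r*(2*l - 48) + 10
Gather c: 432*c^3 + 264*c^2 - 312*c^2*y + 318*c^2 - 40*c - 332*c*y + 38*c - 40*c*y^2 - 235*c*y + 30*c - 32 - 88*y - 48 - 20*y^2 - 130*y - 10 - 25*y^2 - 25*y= 432*c^3 + c^2*(582 - 312*y) + c*(-40*y^2 - 567*y + 28) - 45*y^2 - 243*y - 90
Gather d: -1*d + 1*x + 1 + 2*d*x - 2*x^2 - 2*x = d*(2*x - 1) - 2*x^2 - x + 1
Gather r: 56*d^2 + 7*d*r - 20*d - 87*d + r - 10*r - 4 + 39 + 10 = 56*d^2 - 107*d + r*(7*d - 9) + 45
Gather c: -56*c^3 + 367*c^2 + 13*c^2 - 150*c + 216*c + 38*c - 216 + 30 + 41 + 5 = -56*c^3 + 380*c^2 + 104*c - 140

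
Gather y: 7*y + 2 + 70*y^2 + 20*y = 70*y^2 + 27*y + 2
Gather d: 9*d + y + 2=9*d + y + 2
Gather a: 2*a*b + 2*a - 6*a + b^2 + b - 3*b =a*(2*b - 4) + b^2 - 2*b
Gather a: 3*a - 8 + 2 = 3*a - 6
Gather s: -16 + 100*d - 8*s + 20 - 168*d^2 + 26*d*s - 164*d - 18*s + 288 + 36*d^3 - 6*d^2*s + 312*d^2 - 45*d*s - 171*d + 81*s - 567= 36*d^3 + 144*d^2 - 235*d + s*(-6*d^2 - 19*d + 55) - 275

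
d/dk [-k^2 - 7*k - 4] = -2*k - 7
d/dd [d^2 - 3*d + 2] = 2*d - 3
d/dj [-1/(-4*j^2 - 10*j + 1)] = 2*(-4*j - 5)/(4*j^2 + 10*j - 1)^2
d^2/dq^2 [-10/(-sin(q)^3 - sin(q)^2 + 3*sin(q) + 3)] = 10*(9*sin(q)^6 - 11*sin(q)^5 - 40*sin(q)^4 - 2*sin(q)^3 + 21*sin(q)^2 + 9*sin(q) + 18*cos(q)^6 + 6)/((sin(q) + 1)^3*(sin(q)^2 - 3)^3)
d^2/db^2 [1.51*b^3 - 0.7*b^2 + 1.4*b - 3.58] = 9.06*b - 1.4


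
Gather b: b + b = 2*b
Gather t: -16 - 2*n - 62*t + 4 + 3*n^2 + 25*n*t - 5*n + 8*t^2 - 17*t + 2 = 3*n^2 - 7*n + 8*t^2 + t*(25*n - 79) - 10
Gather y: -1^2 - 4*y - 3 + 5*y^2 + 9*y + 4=5*y^2 + 5*y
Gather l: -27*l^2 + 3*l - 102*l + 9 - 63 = -27*l^2 - 99*l - 54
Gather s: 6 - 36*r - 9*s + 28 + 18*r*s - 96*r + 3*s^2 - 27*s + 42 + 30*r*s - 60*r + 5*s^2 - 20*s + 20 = -192*r + 8*s^2 + s*(48*r - 56) + 96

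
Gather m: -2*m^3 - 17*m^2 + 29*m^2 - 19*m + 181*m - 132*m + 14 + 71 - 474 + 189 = -2*m^3 + 12*m^2 + 30*m - 200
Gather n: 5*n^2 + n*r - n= 5*n^2 + n*(r - 1)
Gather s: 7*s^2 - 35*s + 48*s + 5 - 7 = 7*s^2 + 13*s - 2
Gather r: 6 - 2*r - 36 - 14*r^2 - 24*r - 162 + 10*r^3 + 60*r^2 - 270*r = 10*r^3 + 46*r^2 - 296*r - 192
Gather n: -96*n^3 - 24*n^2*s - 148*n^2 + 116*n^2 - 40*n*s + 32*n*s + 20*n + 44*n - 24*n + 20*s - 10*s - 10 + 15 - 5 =-96*n^3 + n^2*(-24*s - 32) + n*(40 - 8*s) + 10*s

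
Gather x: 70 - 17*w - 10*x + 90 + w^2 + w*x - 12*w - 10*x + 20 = w^2 - 29*w + x*(w - 20) + 180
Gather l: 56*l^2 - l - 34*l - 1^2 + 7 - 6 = 56*l^2 - 35*l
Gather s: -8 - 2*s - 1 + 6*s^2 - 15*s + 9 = 6*s^2 - 17*s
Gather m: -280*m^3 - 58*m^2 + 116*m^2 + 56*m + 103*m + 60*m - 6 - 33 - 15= -280*m^3 + 58*m^2 + 219*m - 54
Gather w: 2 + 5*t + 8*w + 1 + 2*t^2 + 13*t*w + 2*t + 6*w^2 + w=2*t^2 + 7*t + 6*w^2 + w*(13*t + 9) + 3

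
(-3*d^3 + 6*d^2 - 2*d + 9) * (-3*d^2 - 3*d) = 9*d^5 - 9*d^4 - 12*d^3 - 21*d^2 - 27*d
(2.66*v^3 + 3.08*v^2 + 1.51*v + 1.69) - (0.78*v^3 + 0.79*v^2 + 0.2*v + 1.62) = 1.88*v^3 + 2.29*v^2 + 1.31*v + 0.0699999999999998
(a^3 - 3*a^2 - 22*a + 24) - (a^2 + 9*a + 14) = a^3 - 4*a^2 - 31*a + 10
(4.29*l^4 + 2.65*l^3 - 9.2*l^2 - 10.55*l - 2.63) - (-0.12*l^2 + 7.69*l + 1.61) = 4.29*l^4 + 2.65*l^3 - 9.08*l^2 - 18.24*l - 4.24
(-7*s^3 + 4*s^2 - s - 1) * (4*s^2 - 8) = -28*s^5 + 16*s^4 + 52*s^3 - 36*s^2 + 8*s + 8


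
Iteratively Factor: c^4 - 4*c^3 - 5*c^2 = (c + 1)*(c^3 - 5*c^2) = c*(c + 1)*(c^2 - 5*c) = c*(c - 5)*(c + 1)*(c)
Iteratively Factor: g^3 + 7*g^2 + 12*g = (g + 4)*(g^2 + 3*g) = g*(g + 4)*(g + 3)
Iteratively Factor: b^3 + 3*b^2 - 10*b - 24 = (b + 4)*(b^2 - b - 6) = (b + 2)*(b + 4)*(b - 3)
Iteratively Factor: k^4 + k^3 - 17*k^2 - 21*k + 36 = (k + 3)*(k^3 - 2*k^2 - 11*k + 12) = (k - 4)*(k + 3)*(k^2 + 2*k - 3) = (k - 4)*(k - 1)*(k + 3)*(k + 3)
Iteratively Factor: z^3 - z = (z - 1)*(z^2 + z) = z*(z - 1)*(z + 1)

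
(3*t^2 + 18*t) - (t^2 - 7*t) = 2*t^2 + 25*t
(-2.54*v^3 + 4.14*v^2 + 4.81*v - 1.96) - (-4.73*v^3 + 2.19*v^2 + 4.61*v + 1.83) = 2.19*v^3 + 1.95*v^2 + 0.199999999999999*v - 3.79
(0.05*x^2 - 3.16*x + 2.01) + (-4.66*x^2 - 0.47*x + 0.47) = -4.61*x^2 - 3.63*x + 2.48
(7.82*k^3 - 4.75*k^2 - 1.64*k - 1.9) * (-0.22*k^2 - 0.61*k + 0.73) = -1.7204*k^5 - 3.7252*k^4 + 8.9669*k^3 - 2.0491*k^2 - 0.0381999999999998*k - 1.387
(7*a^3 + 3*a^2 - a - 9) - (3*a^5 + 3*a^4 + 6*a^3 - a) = -3*a^5 - 3*a^4 + a^3 + 3*a^2 - 9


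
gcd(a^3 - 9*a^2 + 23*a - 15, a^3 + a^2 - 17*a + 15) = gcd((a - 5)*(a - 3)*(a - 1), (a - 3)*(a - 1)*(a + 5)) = a^2 - 4*a + 3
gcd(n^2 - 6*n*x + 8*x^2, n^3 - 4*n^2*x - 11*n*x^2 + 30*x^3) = -n + 2*x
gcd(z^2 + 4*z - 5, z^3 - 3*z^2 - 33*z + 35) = z^2 + 4*z - 5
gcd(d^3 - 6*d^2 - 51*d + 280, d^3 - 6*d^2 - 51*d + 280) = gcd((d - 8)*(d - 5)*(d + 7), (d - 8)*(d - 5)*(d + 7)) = d^3 - 6*d^2 - 51*d + 280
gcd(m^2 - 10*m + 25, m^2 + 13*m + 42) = 1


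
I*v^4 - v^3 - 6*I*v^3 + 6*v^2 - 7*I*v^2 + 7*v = v*(v - 7)*(v + I)*(I*v + I)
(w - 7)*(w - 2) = w^2 - 9*w + 14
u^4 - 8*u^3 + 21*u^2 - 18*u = u*(u - 3)^2*(u - 2)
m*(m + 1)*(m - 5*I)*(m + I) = m^4 + m^3 - 4*I*m^3 + 5*m^2 - 4*I*m^2 + 5*m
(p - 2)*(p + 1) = p^2 - p - 2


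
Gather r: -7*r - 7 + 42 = 35 - 7*r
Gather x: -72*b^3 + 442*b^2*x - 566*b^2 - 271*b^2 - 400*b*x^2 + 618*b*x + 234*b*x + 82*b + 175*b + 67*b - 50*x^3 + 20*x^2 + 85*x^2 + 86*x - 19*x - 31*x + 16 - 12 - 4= -72*b^3 - 837*b^2 + 324*b - 50*x^3 + x^2*(105 - 400*b) + x*(442*b^2 + 852*b + 36)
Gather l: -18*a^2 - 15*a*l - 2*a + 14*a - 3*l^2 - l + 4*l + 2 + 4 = -18*a^2 + 12*a - 3*l^2 + l*(3 - 15*a) + 6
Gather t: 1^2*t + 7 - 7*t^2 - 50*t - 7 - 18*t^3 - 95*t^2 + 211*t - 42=-18*t^3 - 102*t^2 + 162*t - 42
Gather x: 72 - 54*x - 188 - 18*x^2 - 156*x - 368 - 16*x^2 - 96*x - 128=-34*x^2 - 306*x - 612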